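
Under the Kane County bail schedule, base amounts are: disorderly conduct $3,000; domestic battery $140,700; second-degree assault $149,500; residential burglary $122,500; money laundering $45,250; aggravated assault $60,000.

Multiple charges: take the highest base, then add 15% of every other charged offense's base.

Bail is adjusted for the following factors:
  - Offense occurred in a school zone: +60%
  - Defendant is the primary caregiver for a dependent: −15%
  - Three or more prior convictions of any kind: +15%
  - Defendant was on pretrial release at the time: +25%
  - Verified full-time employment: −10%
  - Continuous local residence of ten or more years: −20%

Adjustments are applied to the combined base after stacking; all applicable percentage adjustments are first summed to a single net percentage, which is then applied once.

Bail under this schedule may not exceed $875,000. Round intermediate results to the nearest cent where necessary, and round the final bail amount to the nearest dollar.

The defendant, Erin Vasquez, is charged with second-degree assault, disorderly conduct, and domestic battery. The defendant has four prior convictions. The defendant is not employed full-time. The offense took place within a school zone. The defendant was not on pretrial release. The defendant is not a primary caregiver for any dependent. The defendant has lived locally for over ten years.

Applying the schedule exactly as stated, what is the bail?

Base amounts from the schedule: second-degree assault $149,500; disorderly conduct $3,000; domestic battery $140,700.
Stacking rule: highest base plus 15% of each additional charge. Highest is second-degree assault at $149,500. Additional: $3,000 × 15% = $450; $140,700 × 15% = $21,105. Combined base = $149,500 + $21,555 = $171,055.
Net percentage adjustment: +60% +15% −20% = +55%. $171,055 × 1.55 = $265,135.25.
$265,135.25 is within the $875,000 maximum.
Rounded to the nearest dollar: $265,135.

$265,135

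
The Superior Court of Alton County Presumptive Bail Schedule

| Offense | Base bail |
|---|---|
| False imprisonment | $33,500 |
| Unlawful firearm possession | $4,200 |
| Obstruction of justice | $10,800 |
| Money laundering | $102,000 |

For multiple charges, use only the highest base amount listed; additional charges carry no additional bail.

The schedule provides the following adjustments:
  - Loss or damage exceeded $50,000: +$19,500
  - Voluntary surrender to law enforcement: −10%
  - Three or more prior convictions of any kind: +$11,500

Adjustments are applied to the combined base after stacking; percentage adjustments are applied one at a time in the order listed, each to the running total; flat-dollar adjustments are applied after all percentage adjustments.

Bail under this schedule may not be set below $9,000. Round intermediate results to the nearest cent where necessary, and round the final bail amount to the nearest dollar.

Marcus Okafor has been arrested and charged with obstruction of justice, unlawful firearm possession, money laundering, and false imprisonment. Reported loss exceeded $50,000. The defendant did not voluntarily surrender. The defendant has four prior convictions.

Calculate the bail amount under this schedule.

Base amounts from the schedule: obstruction of justice $10,800; unlawful firearm possession $4,200; money laundering $102,000; false imprisonment $33,500.
Stacking rule: use the highest base only. Highest is money laundering at $102,000. Combined base = $102,000.
Loss or damage exceeded $50,000 (+$19,500 flat): $102,000 + $19,500 = $121,500.
Three or more prior convictions of any kind (+$11,500 flat): $121,500 + $11,500 = $133,000.
$133,000 is at or above the $9,000 minimum.

$133,000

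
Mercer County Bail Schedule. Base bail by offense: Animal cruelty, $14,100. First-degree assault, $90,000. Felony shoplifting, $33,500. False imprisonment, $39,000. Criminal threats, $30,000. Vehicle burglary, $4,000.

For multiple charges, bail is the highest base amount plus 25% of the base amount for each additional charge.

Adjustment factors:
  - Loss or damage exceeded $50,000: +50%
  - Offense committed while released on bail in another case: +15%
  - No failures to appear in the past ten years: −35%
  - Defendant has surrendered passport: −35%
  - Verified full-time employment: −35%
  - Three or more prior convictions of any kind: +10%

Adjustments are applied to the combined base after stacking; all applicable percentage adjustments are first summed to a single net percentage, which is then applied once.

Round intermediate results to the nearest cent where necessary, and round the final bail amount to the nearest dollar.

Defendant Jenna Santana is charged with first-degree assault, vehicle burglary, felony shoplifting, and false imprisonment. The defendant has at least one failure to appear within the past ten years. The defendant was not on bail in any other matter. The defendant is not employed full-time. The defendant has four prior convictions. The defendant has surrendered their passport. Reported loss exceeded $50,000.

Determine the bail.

Base amounts from the schedule: first-degree assault $90,000; vehicle burglary $4,000; felony shoplifting $33,500; false imprisonment $39,000.
Stacking rule: highest base plus 25% of each additional charge. Highest is first-degree assault at $90,000. Additional: $4,000 × 25% = $1,000; $33,500 × 25% = $8,375; $39,000 × 25% = $9,750. Combined base = $90,000 + $19,125 = $109,125.
Net percentage adjustment: +50% −35% +10% = +25%. $109,125 × 1.25 = $136,406.25.
Rounded to the nearest dollar: $136,406.

$136,406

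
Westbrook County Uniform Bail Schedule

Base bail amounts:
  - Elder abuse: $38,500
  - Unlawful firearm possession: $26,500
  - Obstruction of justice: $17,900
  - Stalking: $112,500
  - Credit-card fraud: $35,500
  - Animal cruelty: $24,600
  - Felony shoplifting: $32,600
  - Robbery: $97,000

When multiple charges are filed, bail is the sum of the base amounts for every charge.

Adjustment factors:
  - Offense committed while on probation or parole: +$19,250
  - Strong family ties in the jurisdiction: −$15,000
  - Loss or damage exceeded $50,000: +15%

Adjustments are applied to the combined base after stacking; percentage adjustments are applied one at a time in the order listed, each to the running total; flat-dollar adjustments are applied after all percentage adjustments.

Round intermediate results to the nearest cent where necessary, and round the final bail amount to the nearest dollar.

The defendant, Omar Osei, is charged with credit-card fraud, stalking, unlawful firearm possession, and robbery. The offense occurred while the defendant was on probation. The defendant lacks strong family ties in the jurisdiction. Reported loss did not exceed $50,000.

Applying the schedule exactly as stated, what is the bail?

Base amounts from the schedule: credit-card fraud $35,500; stalking $112,500; unlawful firearm possession $26,500; robbery $97,000.
Stacking rule: sum of all bases. $35,500 + $112,500 + $26,500 + $97,000 = $271,500.
Offense committed while on probation or parole (+$19,250 flat): $271,500 + $19,250 = $290,750.

$290,750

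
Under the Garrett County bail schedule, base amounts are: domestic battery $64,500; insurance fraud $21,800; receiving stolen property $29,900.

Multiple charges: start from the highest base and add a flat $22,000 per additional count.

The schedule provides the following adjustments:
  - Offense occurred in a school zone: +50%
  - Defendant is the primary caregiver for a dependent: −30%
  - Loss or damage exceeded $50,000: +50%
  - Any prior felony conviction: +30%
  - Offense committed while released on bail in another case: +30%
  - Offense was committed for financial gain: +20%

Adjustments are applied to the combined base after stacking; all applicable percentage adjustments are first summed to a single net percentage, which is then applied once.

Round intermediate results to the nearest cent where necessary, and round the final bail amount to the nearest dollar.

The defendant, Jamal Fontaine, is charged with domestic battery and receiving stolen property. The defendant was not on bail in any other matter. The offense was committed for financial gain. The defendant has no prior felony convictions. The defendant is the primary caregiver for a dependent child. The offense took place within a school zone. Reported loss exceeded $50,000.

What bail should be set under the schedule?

Base amounts from the schedule: domestic battery $64,500; receiving stolen property $29,900.
Stacking rule: highest base plus $22,000 per additional charge. Highest is domestic battery at $64,500; 1 additional charge → +$22,000. Combined base = $86,500.
Net percentage adjustment: +50% −30% +50% +20% = +90%. $86,500 × 1.9 = $164,350.

$164,350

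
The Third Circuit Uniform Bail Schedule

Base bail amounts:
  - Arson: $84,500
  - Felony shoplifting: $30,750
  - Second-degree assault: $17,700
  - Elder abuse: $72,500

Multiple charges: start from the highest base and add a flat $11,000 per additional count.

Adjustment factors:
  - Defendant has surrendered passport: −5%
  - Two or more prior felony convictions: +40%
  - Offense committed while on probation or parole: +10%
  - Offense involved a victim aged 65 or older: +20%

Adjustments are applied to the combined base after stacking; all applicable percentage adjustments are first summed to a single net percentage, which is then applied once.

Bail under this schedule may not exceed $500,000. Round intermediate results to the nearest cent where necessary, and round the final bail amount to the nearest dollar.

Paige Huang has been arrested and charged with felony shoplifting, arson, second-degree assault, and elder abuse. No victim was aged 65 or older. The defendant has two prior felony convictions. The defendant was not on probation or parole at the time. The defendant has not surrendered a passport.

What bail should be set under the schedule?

$164,500

Base amounts from the schedule: felony shoplifting $30,750; arson $84,500; second-degree assault $17,700; elder abuse $72,500.
Stacking rule: highest base plus $11,000 per additional charge. Highest is arson at $84,500; 3 additional charges → +$33,000. Combined base = $117,500.
Two or more prior felony convictions (+40%): $117,500 × 1.4 = $164,500.
$164,500 is within the $500,000 maximum.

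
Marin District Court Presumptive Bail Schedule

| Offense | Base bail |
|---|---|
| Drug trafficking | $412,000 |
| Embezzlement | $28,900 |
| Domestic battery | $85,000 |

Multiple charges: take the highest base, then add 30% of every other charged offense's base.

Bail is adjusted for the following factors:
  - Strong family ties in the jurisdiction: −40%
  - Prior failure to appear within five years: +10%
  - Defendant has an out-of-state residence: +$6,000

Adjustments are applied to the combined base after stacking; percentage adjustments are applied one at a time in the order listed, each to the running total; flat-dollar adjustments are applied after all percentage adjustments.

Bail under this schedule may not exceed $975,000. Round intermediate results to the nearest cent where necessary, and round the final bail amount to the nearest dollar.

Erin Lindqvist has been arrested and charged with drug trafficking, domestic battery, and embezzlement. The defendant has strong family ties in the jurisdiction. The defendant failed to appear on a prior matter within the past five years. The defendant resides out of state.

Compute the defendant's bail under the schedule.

$300,472

Base amounts from the schedule: drug trafficking $412,000; domestic battery $85,000; embezzlement $28,900.
Stacking rule: highest base plus 30% of each additional charge. Highest is drug trafficking at $412,000. Additional: $85,000 × 30% = $25,500; $28,900 × 30% = $8,670. Combined base = $412,000 + $34,170 = $446,170.
Strong family ties in the jurisdiction (−40%): $446,170 × 0.6 = $267,702.
Prior failure to appear within five years (+10%): $267,702 × 1.1 = $294,472.20.
Defendant has an out-of-state residence (+$6,000 flat): $294,472.20 + $6,000 = $300,472.20.
$300,472.20 is within the $975,000 maximum.
Rounded to the nearest dollar: $300,472.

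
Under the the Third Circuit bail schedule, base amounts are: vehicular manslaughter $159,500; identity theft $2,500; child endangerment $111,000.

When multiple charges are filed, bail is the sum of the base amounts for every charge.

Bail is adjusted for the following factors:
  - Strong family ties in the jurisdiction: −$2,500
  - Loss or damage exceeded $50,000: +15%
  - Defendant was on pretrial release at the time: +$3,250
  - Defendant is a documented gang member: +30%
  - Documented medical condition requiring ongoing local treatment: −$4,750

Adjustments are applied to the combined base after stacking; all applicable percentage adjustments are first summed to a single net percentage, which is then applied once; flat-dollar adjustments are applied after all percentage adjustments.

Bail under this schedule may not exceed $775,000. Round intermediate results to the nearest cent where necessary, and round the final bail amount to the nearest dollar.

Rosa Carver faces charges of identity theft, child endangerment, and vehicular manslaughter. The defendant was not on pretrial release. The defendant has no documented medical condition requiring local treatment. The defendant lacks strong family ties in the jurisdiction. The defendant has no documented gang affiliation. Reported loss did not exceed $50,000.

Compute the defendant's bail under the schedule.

Base amounts from the schedule: identity theft $2,500; child endangerment $111,000; vehicular manslaughter $159,500.
Stacking rule: sum of all bases. $2,500 + $111,000 + $159,500 = $273,000.
No adjustment factors apply to this defendant.
$273,000 is within the $775,000 maximum.

$273,000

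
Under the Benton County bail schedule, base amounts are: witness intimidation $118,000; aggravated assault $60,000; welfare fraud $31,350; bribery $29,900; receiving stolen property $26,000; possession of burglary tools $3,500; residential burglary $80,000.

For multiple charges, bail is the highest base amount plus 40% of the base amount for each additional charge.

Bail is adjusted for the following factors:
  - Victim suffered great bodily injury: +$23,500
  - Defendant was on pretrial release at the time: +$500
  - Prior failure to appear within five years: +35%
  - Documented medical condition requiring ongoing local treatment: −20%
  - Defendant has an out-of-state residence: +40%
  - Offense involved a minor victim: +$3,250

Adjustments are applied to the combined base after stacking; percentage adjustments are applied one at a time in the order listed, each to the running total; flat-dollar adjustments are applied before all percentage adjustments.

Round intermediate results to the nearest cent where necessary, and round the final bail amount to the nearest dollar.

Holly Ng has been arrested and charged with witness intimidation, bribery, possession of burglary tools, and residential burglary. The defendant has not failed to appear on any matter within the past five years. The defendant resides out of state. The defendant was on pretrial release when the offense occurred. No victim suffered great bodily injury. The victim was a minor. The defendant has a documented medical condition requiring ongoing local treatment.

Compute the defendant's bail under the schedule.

Base amounts from the schedule: witness intimidation $118,000; bribery $29,900; possession of burglary tools $3,500; residential burglary $80,000.
Stacking rule: highest base plus 40% of each additional charge. Highest is witness intimidation at $118,000. Additional: $29,900 × 40% = $11,960; $3,500 × 40% = $1,400; $80,000 × 40% = $32,000. Combined base = $118,000 + $45,360 = $163,360.
Defendant was on pretrial release at the time (+$500 flat): $163,360 + $500 = $163,860.
Offense involved a minor victim (+$3,250 flat): $163,860 + $3,250 = $167,110.
Documented medical condition requiring ongoing local treatment (−20%): $167,110 × 0.8 = $133,688.
Defendant has an out-of-state residence (+40%): $133,688 × 1.4 = $187,163.20.
Rounded to the nearest dollar: $187,163.

$187,163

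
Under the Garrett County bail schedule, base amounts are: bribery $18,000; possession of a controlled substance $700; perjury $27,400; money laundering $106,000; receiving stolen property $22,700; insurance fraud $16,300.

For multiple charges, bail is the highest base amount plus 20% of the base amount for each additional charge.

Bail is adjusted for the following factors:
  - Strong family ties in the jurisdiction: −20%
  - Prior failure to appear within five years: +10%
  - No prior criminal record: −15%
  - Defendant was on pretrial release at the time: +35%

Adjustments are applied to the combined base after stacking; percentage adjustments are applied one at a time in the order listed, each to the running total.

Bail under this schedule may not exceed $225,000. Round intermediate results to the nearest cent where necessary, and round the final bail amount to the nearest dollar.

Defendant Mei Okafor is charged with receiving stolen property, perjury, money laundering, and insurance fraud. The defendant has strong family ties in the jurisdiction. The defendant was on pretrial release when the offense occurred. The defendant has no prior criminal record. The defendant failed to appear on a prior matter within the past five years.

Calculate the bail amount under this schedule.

$120,449

Base amounts from the schedule: receiving stolen property $22,700; perjury $27,400; money laundering $106,000; insurance fraud $16,300.
Stacking rule: highest base plus 20% of each additional charge. Highest is money laundering at $106,000. Additional: $22,700 × 20% = $4,540; $27,400 × 20% = $5,480; $16,300 × 20% = $3,260. Combined base = $106,000 + $13,280 = $119,280.
Strong family ties in the jurisdiction (−20%): $119,280 × 0.8 = $95,424.
Prior failure to appear within five years (+10%): $95,424 × 1.1 = $104,966.40.
No prior criminal record (−15%): $104,966.40 × 0.85 = $89,221.44.
Defendant was on pretrial release at the time (+35%): $89,221.44 × 1.35 = $120,448.94.
$120,448.94 is within the $225,000 maximum.
Rounded to the nearest dollar: $120,449.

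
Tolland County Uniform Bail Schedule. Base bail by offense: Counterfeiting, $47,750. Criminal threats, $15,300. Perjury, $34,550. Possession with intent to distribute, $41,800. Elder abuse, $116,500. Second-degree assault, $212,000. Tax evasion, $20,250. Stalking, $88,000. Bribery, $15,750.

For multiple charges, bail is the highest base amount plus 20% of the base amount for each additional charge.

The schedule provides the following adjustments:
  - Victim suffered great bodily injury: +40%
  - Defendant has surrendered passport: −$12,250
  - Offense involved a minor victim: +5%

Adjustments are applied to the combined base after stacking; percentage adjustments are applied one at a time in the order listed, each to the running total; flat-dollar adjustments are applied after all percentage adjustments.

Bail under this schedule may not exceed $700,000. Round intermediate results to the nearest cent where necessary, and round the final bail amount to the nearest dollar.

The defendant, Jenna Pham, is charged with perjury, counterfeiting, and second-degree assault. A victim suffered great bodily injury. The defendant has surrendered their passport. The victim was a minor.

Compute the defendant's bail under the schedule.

Base amounts from the schedule: perjury $34,550; counterfeiting $47,750; second-degree assault $212,000.
Stacking rule: highest base plus 20% of each additional charge. Highest is second-degree assault at $212,000. Additional: $34,550 × 20% = $6,910; $47,750 × 20% = $9,550. Combined base = $212,000 + $16,460 = $228,460.
Victim suffered great bodily injury (+40%): $228,460 × 1.4 = $319,844.
Offense involved a minor victim (+5%): $319,844 × 1.05 = $335,836.20.
Defendant has surrendered passport (−$12,250 flat): $335,836.20 − $12,250 = $323,586.20.
$323,586.20 is within the $700,000 maximum.
Rounded to the nearest dollar: $323,586.

$323,586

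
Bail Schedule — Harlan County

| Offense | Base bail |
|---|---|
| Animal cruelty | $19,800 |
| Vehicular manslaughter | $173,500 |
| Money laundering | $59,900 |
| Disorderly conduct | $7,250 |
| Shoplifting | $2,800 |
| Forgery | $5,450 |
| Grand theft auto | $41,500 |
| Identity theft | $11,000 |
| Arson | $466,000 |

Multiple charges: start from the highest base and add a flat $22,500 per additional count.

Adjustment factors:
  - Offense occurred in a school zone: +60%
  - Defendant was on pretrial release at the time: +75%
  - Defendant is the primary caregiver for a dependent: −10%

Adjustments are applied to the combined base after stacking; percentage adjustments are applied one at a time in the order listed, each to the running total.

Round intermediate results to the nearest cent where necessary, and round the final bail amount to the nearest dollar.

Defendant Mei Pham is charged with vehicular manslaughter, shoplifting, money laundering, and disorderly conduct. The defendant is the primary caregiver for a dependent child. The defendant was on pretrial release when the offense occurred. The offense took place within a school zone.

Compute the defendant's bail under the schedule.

Base amounts from the schedule: vehicular manslaughter $173,500; shoplifting $2,800; money laundering $59,900; disorderly conduct $7,250.
Stacking rule: highest base plus $22,500 per additional charge. Highest is vehicular manslaughter at $173,500; 3 additional charges → +$67,500. Combined base = $241,000.
Offense occurred in a school zone (+60%): $241,000 × 1.6 = $385,600.
Defendant was on pretrial release at the time (+75%): $385,600 × 1.75 = $674,800.
Defendant is the primary caregiver for a dependent (−10%): $674,800 × 0.9 = $607,320.

$607,320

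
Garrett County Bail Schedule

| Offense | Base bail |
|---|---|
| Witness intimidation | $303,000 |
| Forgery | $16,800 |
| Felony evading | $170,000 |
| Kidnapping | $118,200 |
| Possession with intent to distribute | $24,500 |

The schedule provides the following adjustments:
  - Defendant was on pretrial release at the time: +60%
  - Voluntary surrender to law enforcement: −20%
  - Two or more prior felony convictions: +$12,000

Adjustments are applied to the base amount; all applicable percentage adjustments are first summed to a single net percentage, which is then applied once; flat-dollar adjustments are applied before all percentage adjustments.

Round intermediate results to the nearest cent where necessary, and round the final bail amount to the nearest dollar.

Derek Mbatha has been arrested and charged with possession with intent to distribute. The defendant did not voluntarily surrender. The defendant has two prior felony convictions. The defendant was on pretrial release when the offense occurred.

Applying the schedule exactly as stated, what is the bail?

$58,400

Base amounts from the schedule: possession with intent to distribute $24,500.
Single charge. Combined base = $24,500.
Two or more prior felony convictions (+$12,000 flat): $24,500 + $12,000 = $36,500.
Defendant was on pretrial release at the time (+60%): $36,500 × 1.6 = $58,400.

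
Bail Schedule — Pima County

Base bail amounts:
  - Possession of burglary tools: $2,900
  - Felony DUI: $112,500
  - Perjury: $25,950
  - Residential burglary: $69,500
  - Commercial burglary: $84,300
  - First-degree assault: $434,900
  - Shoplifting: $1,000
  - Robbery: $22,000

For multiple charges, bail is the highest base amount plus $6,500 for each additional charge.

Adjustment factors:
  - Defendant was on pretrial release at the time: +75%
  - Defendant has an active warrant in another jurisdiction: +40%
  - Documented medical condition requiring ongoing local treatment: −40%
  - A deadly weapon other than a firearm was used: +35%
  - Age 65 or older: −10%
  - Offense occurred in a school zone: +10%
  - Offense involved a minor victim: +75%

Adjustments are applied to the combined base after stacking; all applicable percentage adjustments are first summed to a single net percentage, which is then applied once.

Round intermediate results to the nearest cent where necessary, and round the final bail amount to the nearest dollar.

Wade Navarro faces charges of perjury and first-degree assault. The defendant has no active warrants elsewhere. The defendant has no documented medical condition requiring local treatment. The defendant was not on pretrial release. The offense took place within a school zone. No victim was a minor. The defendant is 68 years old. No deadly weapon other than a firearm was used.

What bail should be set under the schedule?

$441,400

Base amounts from the schedule: perjury $25,950; first-degree assault $434,900.
Stacking rule: highest base plus $6,500 per additional charge. Highest is first-degree assault at $434,900; 1 additional charge → +$6,500. Combined base = $441,400.
Net percentage adjustment: −10% +10% = +0%. $441,400 × 1 = $441,400.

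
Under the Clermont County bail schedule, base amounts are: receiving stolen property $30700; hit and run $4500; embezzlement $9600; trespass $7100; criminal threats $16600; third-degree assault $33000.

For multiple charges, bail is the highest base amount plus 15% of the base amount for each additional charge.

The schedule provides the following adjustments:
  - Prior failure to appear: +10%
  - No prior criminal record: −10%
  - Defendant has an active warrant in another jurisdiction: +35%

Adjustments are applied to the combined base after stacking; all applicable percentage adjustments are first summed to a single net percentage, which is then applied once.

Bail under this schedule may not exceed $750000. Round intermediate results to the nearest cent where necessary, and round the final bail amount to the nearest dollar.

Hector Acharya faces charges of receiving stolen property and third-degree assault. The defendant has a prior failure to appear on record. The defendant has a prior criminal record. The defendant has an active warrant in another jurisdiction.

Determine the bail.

$54527

Base amounts from the schedule: receiving stolen property $30700; third-degree assault $33000.
Stacking rule: highest base plus 15% of each additional charge. Highest is third-degree assault at $33000. Additional: $30700 × 15% = $4605. Combined base = $33000 + $4605 = $37605.
Net percentage adjustment: +10% +35% = +45%. $37605 × 1.45 = $54527.25.
$54527.25 is within the $750000 maximum.
Rounded to the nearest dollar: $54527.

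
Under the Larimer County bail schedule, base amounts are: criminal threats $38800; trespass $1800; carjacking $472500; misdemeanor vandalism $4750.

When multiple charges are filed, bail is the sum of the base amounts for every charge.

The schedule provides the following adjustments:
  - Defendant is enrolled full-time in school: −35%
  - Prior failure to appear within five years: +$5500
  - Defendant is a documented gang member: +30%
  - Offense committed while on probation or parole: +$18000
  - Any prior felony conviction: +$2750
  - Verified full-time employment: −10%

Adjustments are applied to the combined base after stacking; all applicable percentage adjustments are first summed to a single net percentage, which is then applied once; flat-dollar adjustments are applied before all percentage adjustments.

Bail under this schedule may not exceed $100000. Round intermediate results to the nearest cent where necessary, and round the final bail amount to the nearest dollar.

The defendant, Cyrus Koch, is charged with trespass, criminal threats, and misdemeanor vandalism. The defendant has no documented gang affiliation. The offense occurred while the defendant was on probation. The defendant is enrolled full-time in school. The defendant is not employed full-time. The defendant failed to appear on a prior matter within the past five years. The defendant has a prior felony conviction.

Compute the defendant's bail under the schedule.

$46540

Base amounts from the schedule: trespass $1800; criminal threats $38800; misdemeanor vandalism $4750.
Stacking rule: sum of all bases. $1800 + $38800 + $4750 = $45350.
Prior failure to appear within five years (+$5500 flat): $45350 + $5500 = $50850.
Offense committed while on probation or parole (+$18000 flat): $50850 + $18000 = $68850.
Any prior felony conviction (+$2750 flat): $68850 + $2750 = $71600.
Defendant is enrolled full-time in school (−35%): $71600 × 0.65 = $46540.
$46540 is within the $100000 maximum.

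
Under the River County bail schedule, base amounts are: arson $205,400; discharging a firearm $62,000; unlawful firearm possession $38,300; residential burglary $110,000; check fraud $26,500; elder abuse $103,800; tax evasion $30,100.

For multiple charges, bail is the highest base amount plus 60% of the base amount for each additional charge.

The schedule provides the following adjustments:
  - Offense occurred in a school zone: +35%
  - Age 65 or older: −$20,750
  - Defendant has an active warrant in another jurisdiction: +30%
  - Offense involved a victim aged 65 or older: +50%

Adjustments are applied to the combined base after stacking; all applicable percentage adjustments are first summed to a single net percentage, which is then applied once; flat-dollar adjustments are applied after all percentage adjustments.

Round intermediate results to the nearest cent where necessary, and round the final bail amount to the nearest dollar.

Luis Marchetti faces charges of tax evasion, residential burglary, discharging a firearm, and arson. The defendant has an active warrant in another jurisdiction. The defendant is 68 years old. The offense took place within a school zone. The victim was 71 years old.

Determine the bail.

Base amounts from the schedule: tax evasion $30,100; residential burglary $110,000; discharging a firearm $62,000; arson $205,400.
Stacking rule: highest base plus 60% of each additional charge. Highest is arson at $205,400. Additional: $30,100 × 60% = $18,060; $110,000 × 60% = $66,000; $62,000 × 60% = $37,200. Combined base = $205,400 + $121,260 = $326,660.
Net percentage adjustment: +35% +30% +50% = +115%. $326,660 × 2.15 = $702,319.
Age 65 or older (−$20,750 flat): $702,319 − $20,750 = $681,569.

$681,569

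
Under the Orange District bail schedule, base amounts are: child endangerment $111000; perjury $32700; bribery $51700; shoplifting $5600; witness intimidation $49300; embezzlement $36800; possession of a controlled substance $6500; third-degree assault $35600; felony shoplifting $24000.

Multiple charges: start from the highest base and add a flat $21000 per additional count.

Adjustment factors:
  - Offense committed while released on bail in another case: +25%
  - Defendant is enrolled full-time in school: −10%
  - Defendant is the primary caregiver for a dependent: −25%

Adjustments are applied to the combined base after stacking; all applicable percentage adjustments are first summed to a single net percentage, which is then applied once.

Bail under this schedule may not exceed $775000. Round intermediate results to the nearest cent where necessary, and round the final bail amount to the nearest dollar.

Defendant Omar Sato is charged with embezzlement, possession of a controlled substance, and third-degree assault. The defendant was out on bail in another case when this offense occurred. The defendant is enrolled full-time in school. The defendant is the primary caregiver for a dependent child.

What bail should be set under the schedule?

Base amounts from the schedule: embezzlement $36800; possession of a controlled substance $6500; third-degree assault $35600.
Stacking rule: highest base plus $21000 per additional charge. Highest is embezzlement at $36800; 2 additional charges → +$42000. Combined base = $78800.
Net percentage adjustment: +25% −10% −25% = −10%. $78800 × 0.9 = $70920.
$70920 is within the $775000 maximum.

$70920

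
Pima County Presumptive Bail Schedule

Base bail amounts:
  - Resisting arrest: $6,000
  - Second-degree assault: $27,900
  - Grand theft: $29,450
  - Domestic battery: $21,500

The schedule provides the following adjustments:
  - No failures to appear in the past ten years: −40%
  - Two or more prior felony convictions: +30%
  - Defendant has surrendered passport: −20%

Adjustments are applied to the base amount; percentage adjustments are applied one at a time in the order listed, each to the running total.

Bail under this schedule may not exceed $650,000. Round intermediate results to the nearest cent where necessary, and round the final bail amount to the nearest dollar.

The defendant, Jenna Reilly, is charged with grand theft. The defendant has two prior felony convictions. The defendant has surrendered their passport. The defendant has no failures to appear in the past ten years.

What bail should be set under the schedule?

$18,377

Base amounts from the schedule: grand theft $29,450.
Single charge. Combined base = $29,450.
No failures to appear in the past ten years (−40%): $29,450 × 0.6 = $17,670.
Two or more prior felony convictions (+30%): $17,670 × 1.3 = $22,971.
Defendant has surrendered passport (−20%): $22,971 × 0.8 = $18,376.80.
$18,376.80 is within the $650,000 maximum.
Rounded to the nearest dollar: $18,377.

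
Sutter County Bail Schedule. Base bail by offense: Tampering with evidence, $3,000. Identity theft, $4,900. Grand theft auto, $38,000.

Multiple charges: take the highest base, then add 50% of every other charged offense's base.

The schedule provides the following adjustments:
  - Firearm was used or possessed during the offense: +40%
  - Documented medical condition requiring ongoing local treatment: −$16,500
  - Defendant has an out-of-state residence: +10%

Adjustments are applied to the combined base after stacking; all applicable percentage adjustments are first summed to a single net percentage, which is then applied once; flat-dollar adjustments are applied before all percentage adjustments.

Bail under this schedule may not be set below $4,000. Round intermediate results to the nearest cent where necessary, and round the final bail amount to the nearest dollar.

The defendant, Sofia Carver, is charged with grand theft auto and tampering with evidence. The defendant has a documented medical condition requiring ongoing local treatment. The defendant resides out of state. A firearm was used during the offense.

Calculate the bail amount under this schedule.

$34,500

Base amounts from the schedule: grand theft auto $38,000; tampering with evidence $3,000.
Stacking rule: highest base plus 50% of each additional charge. Highest is grand theft auto at $38,000. Additional: $3,000 × 50% = $1,500. Combined base = $38,000 + $1,500 = $39,500.
Documented medical condition requiring ongoing local treatment (−$16,500 flat): $39,500 − $16,500 = $23,000.
Net percentage adjustment: +40% +10% = +50%. $23,000 × 1.5 = $34,500.
$34,500 is at or above the $4,000 minimum.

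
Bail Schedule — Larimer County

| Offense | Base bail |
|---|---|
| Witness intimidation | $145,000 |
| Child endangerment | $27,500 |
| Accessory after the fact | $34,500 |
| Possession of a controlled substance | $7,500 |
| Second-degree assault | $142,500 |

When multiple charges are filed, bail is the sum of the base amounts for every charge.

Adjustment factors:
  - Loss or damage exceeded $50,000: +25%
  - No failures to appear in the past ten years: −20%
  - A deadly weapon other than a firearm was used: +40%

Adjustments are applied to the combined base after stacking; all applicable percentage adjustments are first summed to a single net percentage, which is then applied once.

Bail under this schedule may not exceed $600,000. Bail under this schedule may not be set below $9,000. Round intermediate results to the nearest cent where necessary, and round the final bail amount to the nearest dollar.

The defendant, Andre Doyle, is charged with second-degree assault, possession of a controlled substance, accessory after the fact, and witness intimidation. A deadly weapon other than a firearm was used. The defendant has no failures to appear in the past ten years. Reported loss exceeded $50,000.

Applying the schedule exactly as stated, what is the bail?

$477,775

Base amounts from the schedule: second-degree assault $142,500; possession of a controlled substance $7,500; accessory after the fact $34,500; witness intimidation $145,000.
Stacking rule: sum of all bases. $142,500 + $7,500 + $34,500 + $145,000 = $329,500.
Net percentage adjustment: +25% −20% +40% = +45%. $329,500 × 1.45 = $477,775.
$477,775 is within the $600,000 maximum.
$477,775 is at or above the $9,000 minimum.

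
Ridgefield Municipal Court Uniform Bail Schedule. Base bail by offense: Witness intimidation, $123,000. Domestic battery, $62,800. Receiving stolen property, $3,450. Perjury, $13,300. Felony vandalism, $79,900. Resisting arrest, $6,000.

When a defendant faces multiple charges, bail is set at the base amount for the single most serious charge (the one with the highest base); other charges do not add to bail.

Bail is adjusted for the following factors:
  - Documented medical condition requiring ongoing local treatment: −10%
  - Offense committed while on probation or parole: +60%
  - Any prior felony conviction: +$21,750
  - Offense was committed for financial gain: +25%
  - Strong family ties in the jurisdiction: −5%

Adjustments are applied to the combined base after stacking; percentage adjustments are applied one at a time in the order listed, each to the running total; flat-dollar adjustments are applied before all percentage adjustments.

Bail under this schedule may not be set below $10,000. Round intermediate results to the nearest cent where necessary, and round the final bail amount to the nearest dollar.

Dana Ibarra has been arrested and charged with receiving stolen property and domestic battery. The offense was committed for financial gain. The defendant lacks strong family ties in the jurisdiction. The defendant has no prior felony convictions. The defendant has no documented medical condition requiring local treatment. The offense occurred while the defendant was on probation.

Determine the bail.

Base amounts from the schedule: receiving stolen property $3,450; domestic battery $62,800.
Stacking rule: use the highest base only. Highest is domestic battery at $62,800. Combined base = $62,800.
Offense committed while on probation or parole (+60%): $62,800 × 1.6 = $100,480.
Offense was committed for financial gain (+25%): $100,480 × 1.25 = $125,600.
$125,600 is at or above the $10,000 minimum.

$125,600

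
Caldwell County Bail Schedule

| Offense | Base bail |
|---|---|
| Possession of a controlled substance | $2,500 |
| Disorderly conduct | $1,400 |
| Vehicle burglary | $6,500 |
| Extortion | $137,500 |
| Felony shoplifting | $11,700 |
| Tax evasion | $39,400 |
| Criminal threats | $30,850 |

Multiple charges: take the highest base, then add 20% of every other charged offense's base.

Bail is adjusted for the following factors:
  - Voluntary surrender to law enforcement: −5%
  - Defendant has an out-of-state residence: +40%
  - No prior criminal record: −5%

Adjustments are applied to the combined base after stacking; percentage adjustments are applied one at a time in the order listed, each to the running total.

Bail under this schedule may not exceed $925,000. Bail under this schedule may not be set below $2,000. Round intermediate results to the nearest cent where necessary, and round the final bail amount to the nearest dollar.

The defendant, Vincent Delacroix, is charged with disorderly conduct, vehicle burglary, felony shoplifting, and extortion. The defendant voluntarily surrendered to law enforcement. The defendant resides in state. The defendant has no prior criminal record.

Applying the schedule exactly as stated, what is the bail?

Base amounts from the schedule: disorderly conduct $1,400; vehicle burglary $6,500; felony shoplifting $11,700; extortion $137,500.
Stacking rule: highest base plus 20% of each additional charge. Highest is extortion at $137,500. Additional: $1,400 × 20% = $280; $6,500 × 20% = $1,300; $11,700 × 20% = $2,340. Combined base = $137,500 + $3,920 = $141,420.
Voluntary surrender to law enforcement (−5%): $141,420 × 0.95 = $134,349.
No prior criminal record (−5%): $134,349 × 0.95 = $127,631.55.
$127,631.55 is within the $925,000 maximum.
$127,631.55 is at or above the $2,000 minimum.
Rounded to the nearest dollar: $127,632.

$127,632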